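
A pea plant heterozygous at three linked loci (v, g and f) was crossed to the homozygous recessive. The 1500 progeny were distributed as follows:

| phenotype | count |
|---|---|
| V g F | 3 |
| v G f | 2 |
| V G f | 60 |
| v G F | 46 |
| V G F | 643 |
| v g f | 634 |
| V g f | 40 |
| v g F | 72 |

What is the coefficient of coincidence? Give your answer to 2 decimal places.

The two most frequent reciprocal classes, V G F and v g f, are the parental types, so the F1 was V G F / v g f.
The two rarest classes, V g F and v G f, are the double crossovers. Comparing them with the parentals, only the g allele has switched, so g is the middle locus and the order is f – g – v.
f–g: (132 + 5)/1500 = 0.0913; g–v: (86 + 5)/1500 = 0.0607.
Expected DCO frequency = 0.0913 × 0.0607 ≈ 0.00554; observed = 5/1500 ≈ 0.00333.
Coefficient of coincidence = 0.00333/0.00554 ≈ 0.60.

0.60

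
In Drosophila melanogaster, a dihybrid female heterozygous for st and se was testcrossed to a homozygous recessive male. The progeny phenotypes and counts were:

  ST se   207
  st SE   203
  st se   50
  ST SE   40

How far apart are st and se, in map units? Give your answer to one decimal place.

18.0 map units

The two most frequent classes, ST se (207) and st SE (203), are the parental types, so the F1 was ST se / st SE.
The recombinant classes are ST SE and st se: 40 + 50 = 90.
Recombination frequency = 90/500 = 0.1800 ≈ 18.0%, i.e. 18.0 map units.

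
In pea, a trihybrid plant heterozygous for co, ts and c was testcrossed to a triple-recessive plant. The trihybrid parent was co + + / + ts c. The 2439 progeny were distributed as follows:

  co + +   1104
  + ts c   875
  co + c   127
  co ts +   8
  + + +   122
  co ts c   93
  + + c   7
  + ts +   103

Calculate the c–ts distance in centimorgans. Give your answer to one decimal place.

10.0 centimorgans

The two rarest classes, co ts + and + + c, are the double crossovers. Comparing them with the parentals, only the ts allele has switched, so ts is the middle locus and the order is co – ts – c.
Crossovers in the ts–c interval produce the single-crossover classes co + c and + ts + (127 + 103 = 230) plus the double crossovers (15).
RF(ts–c) = (230 + 15) / 2439 = 245/2439 = 0.1005 → 10.0 centimorgans.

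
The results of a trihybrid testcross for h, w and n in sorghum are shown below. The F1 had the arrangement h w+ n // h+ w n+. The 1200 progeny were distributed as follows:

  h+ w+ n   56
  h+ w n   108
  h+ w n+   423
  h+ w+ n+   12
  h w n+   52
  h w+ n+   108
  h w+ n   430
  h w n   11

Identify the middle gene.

w

The two rarest classes, h w n and h+ w+ n+, are the double crossovers. Comparing them with the parentals, only the w allele has switched, so w is the middle locus and the order is h – w – n.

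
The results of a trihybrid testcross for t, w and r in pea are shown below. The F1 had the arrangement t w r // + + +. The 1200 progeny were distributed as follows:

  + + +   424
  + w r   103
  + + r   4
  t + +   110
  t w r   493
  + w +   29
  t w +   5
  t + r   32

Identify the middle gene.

The two rarest classes, t w + and + + r, are the double crossovers. Comparing them with the parentals, only the r allele has switched, so r is the middle locus and the order is w – r – t.

r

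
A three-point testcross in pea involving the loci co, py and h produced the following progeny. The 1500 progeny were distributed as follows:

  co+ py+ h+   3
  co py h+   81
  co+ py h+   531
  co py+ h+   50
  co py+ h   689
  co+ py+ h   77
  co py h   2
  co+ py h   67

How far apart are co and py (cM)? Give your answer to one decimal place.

The two most frequent reciprocal classes, co py+ h and co+ py h+, are the parental types, so the F1 was co py+ h / co+ py h+.
The two rarest classes, co py h and co+ py+ h+, are the double crossovers. Comparing them with the parentals, only the py allele has switched, so py is the middle locus and the order is co – py – h.
Crossovers in the co–py interval produce the single-crossover classes co+ py+ h and co py h+ (77 + 81 = 158) plus the double crossovers (5).
RF(co–py) = (158 + 5) / 1500 = 163/1500 = 0.1087 → 10.9 cM.

10.9 cM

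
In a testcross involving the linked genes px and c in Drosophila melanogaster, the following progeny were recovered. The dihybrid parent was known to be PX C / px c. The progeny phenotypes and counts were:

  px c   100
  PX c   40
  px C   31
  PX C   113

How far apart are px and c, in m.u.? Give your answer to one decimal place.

25.0 m.u.

The recombinant classes are PX c and px C: 40 + 31 = 71.
Recombination frequency = 71/284 = 0.2500 ≈ 25.0%, i.e. 25.0 m.u.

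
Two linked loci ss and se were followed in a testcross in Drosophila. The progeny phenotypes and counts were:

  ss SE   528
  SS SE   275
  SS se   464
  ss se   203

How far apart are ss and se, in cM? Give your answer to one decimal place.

The two most frequent classes, SS se (464) and ss SE (528), are the parental types, so the F1 was SS se / ss SE.
The recombinant classes are SS SE and ss se: 275 + 203 = 478.
Recombination frequency = 478/1470 = 0.3252 ≈ 32.5%, i.e. 32.5 cM.

32.5 cM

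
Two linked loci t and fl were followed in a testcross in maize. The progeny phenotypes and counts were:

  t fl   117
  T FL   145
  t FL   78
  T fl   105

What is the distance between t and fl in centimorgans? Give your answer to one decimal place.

41.1 centimorgans

The two most frequent classes, T FL (145) and t fl (117), are the parental types, so the F1 was T FL / t fl.
The recombinant classes are T fl and t FL: 105 + 78 = 183.
Recombination frequency = 183/445 = 0.4112 ≈ 41.1%, i.e. 41.1 centimorgans.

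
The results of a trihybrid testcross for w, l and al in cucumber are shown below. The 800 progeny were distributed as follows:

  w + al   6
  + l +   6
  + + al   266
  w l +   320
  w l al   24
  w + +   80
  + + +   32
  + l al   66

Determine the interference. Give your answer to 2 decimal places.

The two most frequent reciprocal classes, + + al and w l +, are the parental types, so the F1 was + + al / w l +.
The two rarest classes, w + al and + l +, are the double crossovers. Comparing them with the parentals, only the w allele has switched, so w is the middle locus and the order is l – w – al.
l–w: (146 + 12)/800 = 0.1975; w–al: (56 + 12)/800 = 0.0850.
Expected DCO frequency = 0.1975 × 0.0850 ≈ 0.01679; observed = 12/800 ≈ 0.01500.
Coefficient of coincidence = 0.01500/0.01679 ≈ 0.89; interference = 1 − 0.89 = 0.11.

0.11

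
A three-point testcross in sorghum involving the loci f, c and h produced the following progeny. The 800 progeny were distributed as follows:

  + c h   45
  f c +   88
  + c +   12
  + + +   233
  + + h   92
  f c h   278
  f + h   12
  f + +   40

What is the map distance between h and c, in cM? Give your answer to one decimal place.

The two most frequent reciprocal classes, f c h and + + +, are the parental types, so the F1 was f c h / + + +.
The two rarest classes, f + h and + c +, are the double crossovers. Comparing them with the parentals, only the c allele has switched, so c is the middle locus and the order is f – c – h.
Crossovers in the c–h interval produce the single-crossover classes f c + and + + h (88 + 92 = 180) plus the double crossovers (24).
RF(c–h) = (180 + 24) / 800 = 204/800 = 0.2550 → 25.5 cM.

25.5 cM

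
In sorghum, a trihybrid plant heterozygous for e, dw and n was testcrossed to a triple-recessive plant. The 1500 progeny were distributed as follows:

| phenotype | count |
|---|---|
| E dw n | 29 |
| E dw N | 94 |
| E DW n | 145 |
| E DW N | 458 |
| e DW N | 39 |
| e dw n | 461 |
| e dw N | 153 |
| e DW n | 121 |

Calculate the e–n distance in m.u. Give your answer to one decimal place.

The two most frequent reciprocal classes, E DW N and e dw n, are the parental types, so the F1 was E DW N / e dw n.
The two rarest classes, e DW N and E dw n, are the double crossovers. Comparing them with the parentals, only the e allele has switched, so e is the middle locus and the order is dw – e – n.
Crossovers in the e–n interval produce the single-crossover classes E DW n and e dw N (145 + 153 = 298) plus the double crossovers (68).
RF(e–n) = (298 + 68) / 1500 = 366/1500 = 0.2440 → 24.4 m.u.

24.4 m.u.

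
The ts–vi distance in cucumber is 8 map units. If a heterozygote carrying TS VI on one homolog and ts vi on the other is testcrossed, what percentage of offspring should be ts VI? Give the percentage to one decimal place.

4.0%

A map distance of 8 map units corresponds to a recombination frequency of 0.080.
The F1 is TS VI / ts vi, so ts VI is a recombinant gamete class with expected frequency r/2 = 0.080/2 = 0.0400.
That is 0.0400 = 4.0% of the progeny.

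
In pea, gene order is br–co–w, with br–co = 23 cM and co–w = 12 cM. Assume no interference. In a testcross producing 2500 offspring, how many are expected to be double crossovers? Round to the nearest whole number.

69

Map distances give recombination frequencies of 0.230 and 0.120 for the two intervals.
With no interference, expected double-crossover frequency = 0.230 × 0.120 = 0.02760.
Expected number = 0.02760 × 2500 = 69.00 ≈ 69.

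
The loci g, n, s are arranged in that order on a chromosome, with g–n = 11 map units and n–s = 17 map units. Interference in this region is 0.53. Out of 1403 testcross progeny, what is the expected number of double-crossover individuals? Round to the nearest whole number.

12

Map distances give recombination frequencies of 0.110 and 0.170 for the two intervals.
With interference 0.53 (so coincidence = 0.47), expected double-crossover frequency = 0.110 × 0.170 × 0.47 = 0.00879.
Expected number = 0.00879 × 1403 = 12.33 ≈ 12.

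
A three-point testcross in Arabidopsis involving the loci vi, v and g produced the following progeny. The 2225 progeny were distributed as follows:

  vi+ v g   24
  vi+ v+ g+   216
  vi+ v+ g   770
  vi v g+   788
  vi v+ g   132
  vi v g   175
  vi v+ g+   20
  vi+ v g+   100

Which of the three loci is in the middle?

The two most frequent reciprocal classes, vi v g+ and vi+ v+ g, are the parental types, so the F1 was vi v g+ / vi+ v+ g.
The two rarest classes, vi v+ g+ and vi+ v g, are the double crossovers. Comparing them with the parentals, only the v allele has switched, so v is the middle locus and the order is g – v – vi.

v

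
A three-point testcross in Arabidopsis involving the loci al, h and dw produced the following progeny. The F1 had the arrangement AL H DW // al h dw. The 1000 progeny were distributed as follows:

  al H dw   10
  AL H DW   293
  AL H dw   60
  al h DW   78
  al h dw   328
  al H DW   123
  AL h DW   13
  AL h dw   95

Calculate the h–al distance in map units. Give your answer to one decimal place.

24.1 map units

The two rarest classes, AL h DW and al H dw, are the double crossovers. Comparing them with the parentals, only the h allele has switched, so h is the middle locus and the order is al – h – dw.
Crossovers in the al–h interval produce the single-crossover classes al H DW and AL h dw (123 + 95 = 218) plus the double crossovers (23).
RF(al–h) = (218 + 23) / 1000 = 241/1000 = 0.2410 → 24.1 map units.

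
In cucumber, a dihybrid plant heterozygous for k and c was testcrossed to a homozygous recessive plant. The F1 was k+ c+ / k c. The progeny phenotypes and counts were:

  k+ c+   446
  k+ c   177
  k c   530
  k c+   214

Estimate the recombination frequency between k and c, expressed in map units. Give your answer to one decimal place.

The recombinant classes are k+ c and k c+: 177 + 214 = 391.
Recombination frequency = 391/1367 = 0.2860 ≈ 28.6%, i.e. 28.6 map units.

28.6 map units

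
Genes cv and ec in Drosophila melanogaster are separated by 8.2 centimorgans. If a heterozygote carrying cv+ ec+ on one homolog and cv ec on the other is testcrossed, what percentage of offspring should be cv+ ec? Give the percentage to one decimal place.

A map distance of 8.2 centimorgans corresponds to a recombination frequency of 0.082.
The F1 is cv+ ec+ / cv ec, so cv+ ec is a recombinant gamete class with expected frequency r/2 = 0.082/2 = 0.0410.
That is 0.0410 = 4.1% of the progeny.

4.1%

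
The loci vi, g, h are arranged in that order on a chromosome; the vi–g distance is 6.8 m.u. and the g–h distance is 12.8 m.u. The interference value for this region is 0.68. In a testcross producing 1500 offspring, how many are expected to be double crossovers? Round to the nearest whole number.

Map distances give recombination frequencies of 0.068 and 0.128 for the two intervals.
With interference 0.68 (so coincidence = 0.32), expected double-crossover frequency = 0.068 × 0.128 × 0.32 = 0.00279.
Expected number = 0.00279 × 1500 = 4.18 ≈ 4.

4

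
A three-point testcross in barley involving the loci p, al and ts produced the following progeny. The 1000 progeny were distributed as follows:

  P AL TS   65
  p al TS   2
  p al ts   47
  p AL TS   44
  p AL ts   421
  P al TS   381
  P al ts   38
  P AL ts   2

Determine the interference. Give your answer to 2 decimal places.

0.60

The two most frequent reciprocal classes, p AL ts and P al TS, are the parental types, so the F1 was p AL ts / P al TS.
The two rarest classes, P AL ts and p al TS, are the double crossovers. Comparing them with the parentals, only the p allele has switched, so p is the middle locus and the order is ts – p – al.
ts–p: (82 + 4)/1000 = 0.0860; p–al: (112 + 4)/1000 = 0.1160.
Expected DCO frequency = 0.0860 × 0.1160 ≈ 0.00998; observed = 4/1000 ≈ 0.00400.
Coefficient of coincidence = 0.00400/0.00998 ≈ 0.40; interference = 1 − 0.40 = 0.60.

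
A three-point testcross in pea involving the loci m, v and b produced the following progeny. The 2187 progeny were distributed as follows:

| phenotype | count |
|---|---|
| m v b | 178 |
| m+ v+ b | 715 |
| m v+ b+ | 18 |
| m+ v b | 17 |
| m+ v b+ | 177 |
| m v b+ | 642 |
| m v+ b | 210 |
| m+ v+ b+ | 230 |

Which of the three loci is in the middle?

The two most frequent reciprocal classes, m+ v+ b and m v b+, are the parental types, so the F1 was m+ v+ b / m v b+.
The two rarest classes, m+ v b and m v+ b+, are the double crossovers. Comparing them with the parentals, only the v allele has switched, so v is the middle locus and the order is b – v – m.

v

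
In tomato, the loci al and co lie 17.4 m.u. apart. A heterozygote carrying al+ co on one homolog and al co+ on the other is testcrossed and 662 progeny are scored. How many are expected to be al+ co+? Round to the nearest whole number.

A map distance of 17.4 m.u. corresponds to a recombination frequency of 0.174.
The F1 is al+ co / al co+, so al+ co+ is a recombinant gamete class with expected frequency r/2 = 0.174/2 = 0.0870.
Expected number = 0.0870 × 662 = 57.59 ≈ 58.

58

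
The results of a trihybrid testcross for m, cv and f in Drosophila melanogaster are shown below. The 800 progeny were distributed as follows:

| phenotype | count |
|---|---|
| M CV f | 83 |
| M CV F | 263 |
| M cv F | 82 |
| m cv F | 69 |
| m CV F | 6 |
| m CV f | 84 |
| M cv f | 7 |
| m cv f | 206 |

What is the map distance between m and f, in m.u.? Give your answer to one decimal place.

The two most frequent reciprocal classes, m cv f and M CV F, are the parental types, so the F1 was m cv f / M CV F.
The two rarest classes, M cv f and m CV F, are the double crossovers. Comparing them with the parentals, only the m allele has switched, so m is the middle locus and the order is f – m – cv.
Crossovers in the f–m interval produce the single-crossover classes m cv F and M CV f (69 + 83 = 152) plus the double crossovers (13).
RF(f–m) = (152 + 13) / 800 = 165/800 = 0.2062 → 20.6 m.u.

20.6 m.u.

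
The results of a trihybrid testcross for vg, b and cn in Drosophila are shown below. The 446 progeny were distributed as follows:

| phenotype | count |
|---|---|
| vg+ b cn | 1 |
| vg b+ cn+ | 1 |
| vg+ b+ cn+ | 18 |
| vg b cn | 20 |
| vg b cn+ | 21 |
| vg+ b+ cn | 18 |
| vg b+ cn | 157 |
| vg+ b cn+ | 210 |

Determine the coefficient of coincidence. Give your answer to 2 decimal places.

The two most frequent reciprocal classes, vg+ b cn+ and vg b+ cn, are the parental types, so the F1 was vg+ b cn+ / vg b+ cn.
The two rarest classes, vg+ b cn and vg b+ cn+, are the double crossovers. Comparing them with the parentals, only the cn allele has switched, so cn is the middle locus and the order is vg – cn – b.
vg–cn: (39 + 2)/446 = 0.0919; cn–b: (38 + 2)/446 = 0.0897.
Expected DCO frequency = 0.0919 × 0.0897 ≈ 0.00824; observed = 2/446 ≈ 0.00448.
Coefficient of coincidence = 0.00448/0.00824 ≈ 0.54.

0.54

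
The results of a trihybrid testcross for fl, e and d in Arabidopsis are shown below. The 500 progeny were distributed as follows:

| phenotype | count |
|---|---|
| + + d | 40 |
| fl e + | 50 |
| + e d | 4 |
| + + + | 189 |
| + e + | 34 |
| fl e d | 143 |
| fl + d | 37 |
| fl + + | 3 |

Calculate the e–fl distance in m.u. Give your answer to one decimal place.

15.6 m.u.

The two most frequent reciprocal classes, fl e d and + + +, are the parental types, so the F1 was fl e d / + + +.
The two rarest classes, + e d and fl + +, are the double crossovers. Comparing them with the parentals, only the fl allele has switched, so fl is the middle locus and the order is e – fl – d.
Crossovers in the e–fl interval produce the single-crossover classes fl + d and + e + (37 + 34 = 71) plus the double crossovers (7).
RF(e–fl) = (71 + 7) / 500 = 78/500 = 0.1560 → 15.6 m.u.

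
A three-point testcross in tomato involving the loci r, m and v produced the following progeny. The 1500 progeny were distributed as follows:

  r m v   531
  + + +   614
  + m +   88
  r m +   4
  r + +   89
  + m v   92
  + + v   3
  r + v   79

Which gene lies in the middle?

The two most frequent reciprocal classes, + + + and r m v, are the parental types, so the F1 was + + + / r m v.
The two rarest classes, + + v and r m +, are the double crossovers. Comparing them with the parentals, only the v allele has switched, so v is the middle locus and the order is r – v – m.

v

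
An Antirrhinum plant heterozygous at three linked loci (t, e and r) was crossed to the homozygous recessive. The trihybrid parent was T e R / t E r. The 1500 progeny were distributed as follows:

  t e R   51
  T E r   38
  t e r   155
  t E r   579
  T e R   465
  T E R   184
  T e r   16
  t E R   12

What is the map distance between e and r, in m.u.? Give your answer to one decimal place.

The two rarest classes, T e r and t E R, are the double crossovers. Comparing them with the parentals, only the r allele has switched, so r is the middle locus and the order is t – r – e.
Crossovers in the r–e interval produce the single-crossover classes T E R and t e r (184 + 155 = 339) plus the double crossovers (28).
RF(r–e) = (339 + 28) / 1500 = 367/1500 = 0.2447 → 24.5 m.u.

24.5 m.u.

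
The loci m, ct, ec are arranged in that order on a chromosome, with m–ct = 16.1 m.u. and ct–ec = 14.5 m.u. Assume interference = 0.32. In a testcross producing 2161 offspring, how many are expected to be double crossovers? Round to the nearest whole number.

Map distances give recombination frequencies of 0.161 and 0.145 for the two intervals.
With interference 0.32 (so coincidence = 0.68), expected double-crossover frequency = 0.161 × 0.145 × 0.68 = 0.01587.
Expected number = 0.01587 × 2161 = 34.31 ≈ 34.

34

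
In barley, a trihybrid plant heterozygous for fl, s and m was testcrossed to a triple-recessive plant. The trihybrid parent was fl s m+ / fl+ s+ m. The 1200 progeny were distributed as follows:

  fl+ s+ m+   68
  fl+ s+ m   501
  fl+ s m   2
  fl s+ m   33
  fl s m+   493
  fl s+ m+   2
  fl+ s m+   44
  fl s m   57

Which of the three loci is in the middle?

s

The two rarest classes, fl s+ m+ and fl+ s m, are the double crossovers. Comparing them with the parentals, only the s allele has switched, so s is the middle locus and the order is m – s – fl.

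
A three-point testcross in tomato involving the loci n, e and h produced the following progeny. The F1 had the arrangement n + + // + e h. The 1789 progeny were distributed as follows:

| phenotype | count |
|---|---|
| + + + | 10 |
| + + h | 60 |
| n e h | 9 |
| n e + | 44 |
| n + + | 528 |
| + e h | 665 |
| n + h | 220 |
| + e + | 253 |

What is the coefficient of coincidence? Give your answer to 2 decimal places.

The two rarest classes, + + + and n e h, are the double crossovers. Comparing them with the parentals, only the n allele has switched, so n is the middle locus and the order is e – n – h.
e–n: (104 + 19)/1789 = 0.0688; n–h: (473 + 19)/1789 = 0.2750.
Expected DCO frequency = 0.0688 × 0.2750 ≈ 0.01892; observed = 19/1789 ≈ 0.01062.
Coefficient of coincidence = 0.01062/0.01892 ≈ 0.56.

0.56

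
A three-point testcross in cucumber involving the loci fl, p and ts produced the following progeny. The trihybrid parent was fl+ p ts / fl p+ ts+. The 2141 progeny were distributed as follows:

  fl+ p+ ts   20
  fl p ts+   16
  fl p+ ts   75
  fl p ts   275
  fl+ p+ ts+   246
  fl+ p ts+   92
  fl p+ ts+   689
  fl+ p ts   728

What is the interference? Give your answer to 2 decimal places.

The two rarest classes, fl+ p+ ts and fl p ts+, are the double crossovers. Comparing them with the parentals, only the p allele has switched, so p is the middle locus and the order is fl – p – ts.
fl–p: (521 + 36)/2141 = 0.2602; p–ts: (167 + 36)/2141 = 0.0948.
Expected DCO frequency = 0.2602 × 0.0948 ≈ 0.02467; observed = 36/2141 ≈ 0.01681.
Coefficient of coincidence = 0.01681/0.02467 ≈ 0.68; interference = 1 − 0.68 = 0.32.

0.32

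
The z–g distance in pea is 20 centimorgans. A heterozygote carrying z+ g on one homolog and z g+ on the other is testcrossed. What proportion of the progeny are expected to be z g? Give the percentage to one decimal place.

A map distance of 20 centimorgans corresponds to a recombination frequency of 0.200.
The F1 is z+ g / z g+, so z g is a recombinant gamete class with expected frequency r/2 = 0.200/2 = 0.1000.
That is 0.1000 = 10.0% of the progeny.

10.0%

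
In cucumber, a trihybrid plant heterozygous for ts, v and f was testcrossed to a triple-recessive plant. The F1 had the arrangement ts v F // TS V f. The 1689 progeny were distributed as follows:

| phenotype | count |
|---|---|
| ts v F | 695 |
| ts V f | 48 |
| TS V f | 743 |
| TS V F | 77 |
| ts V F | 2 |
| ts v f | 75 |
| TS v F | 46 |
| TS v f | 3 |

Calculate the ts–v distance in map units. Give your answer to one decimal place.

5.9 map units

The two rarest classes, ts V F and TS v f, are the double crossovers. Comparing them with the parentals, only the v allele has switched, so v is the middle locus and the order is f – v – ts.
Crossovers in the v–ts interval produce the single-crossover classes TS v F and ts V f (46 + 48 = 94) plus the double crossovers (5).
RF(v–ts) = (94 + 5) / 1689 = 99/1689 = 0.0586 → 5.9 map units.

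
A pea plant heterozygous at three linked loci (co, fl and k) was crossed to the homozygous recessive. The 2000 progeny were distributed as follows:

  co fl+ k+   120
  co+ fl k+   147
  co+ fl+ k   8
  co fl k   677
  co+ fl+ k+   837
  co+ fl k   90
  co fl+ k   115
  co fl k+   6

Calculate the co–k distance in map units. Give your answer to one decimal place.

The two most frequent reciprocal classes, co fl k and co+ fl+ k+, are the parental types, so the F1 was co fl k / co+ fl+ k+.
The two rarest classes, co fl k+ and co+ fl+ k, are the double crossovers. Comparing them with the parentals, only the k allele has switched, so k is the middle locus and the order is fl – k – co.
Crossovers in the k–co interval produce the single-crossover classes co+ fl k and co fl+ k+ (90 + 120 = 210) plus the double crossovers (14).
RF(k–co) = (210 + 14) / 2000 = 224/2000 = 0.1120 → 11.2 map units.

11.2 map units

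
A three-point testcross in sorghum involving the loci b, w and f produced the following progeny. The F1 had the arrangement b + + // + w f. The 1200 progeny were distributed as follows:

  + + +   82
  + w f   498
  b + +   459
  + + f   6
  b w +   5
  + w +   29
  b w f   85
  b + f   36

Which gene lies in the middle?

The two rarest classes, b w + and + + f, are the double crossovers. Comparing them with the parentals, only the w allele has switched, so w is the middle locus and the order is b – w – f.

w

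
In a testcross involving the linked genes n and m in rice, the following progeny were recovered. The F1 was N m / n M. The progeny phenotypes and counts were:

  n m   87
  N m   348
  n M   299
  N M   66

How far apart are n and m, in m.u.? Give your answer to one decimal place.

19.1 m.u.

The recombinant classes are N M and n m: 66 + 87 = 153.
Recombination frequency = 153/800 = 0.1913 ≈ 19.1%, i.e. 19.1 m.u.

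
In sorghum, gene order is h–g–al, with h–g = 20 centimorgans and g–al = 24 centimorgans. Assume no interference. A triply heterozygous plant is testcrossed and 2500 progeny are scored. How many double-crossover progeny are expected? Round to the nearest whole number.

Map distances give recombination frequencies of 0.200 and 0.240 for the two intervals.
With no interference, expected double-crossover frequency = 0.200 × 0.240 = 0.04800.
Expected number = 0.04800 × 2500 = 120.00 ≈ 120.

120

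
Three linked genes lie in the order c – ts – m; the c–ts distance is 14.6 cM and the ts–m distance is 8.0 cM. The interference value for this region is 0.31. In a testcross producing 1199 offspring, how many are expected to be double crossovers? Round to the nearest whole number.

10

Map distances give recombination frequencies of 0.146 and 0.080 for the two intervals.
With interference 0.31 (so coincidence = 0.69), expected double-crossover frequency = 0.146 × 0.080 × 0.69 = 0.00806.
Expected number = 0.00806 × 1199 = 9.66 ≈ 10.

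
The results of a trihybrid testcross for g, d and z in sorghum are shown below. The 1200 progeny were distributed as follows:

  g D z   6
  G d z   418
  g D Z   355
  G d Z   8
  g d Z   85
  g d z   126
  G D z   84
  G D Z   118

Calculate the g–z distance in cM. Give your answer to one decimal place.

21.5 cM

The two most frequent reciprocal classes, g D Z and G d z, are the parental types, so the F1 was g D Z / G d z.
The two rarest classes, g D z and G d Z, are the double crossovers. Comparing them with the parentals, only the z allele has switched, so z is the middle locus and the order is g – z – d.
Crossovers in the g–z interval produce the single-crossover classes G D Z and g d z (118 + 126 = 244) plus the double crossovers (14).
RF(g–z) = (244 + 14) / 1200 = 258/1200 = 0.2150 → 21.5 cM.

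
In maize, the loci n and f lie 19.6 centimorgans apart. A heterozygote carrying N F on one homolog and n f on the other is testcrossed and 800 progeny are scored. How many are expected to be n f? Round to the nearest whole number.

A map distance of 19.6 centimorgans corresponds to a recombination frequency of 0.196.
The F1 is N F / n f, so n f is a parental gamete class with expected frequency (1 − r)/2 = 0.804/2 = 0.4020.
Expected number = 0.4020 × 800 = 321.60 ≈ 322.

322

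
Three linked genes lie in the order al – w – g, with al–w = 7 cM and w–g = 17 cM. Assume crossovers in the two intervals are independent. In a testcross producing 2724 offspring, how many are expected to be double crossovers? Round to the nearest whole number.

32

Map distances give recombination frequencies of 0.070 and 0.170 for the two intervals.
With no interference, expected double-crossover frequency = 0.070 × 0.170 = 0.01190.
Expected number = 0.01190 × 2724 = 32.42 ≈ 32.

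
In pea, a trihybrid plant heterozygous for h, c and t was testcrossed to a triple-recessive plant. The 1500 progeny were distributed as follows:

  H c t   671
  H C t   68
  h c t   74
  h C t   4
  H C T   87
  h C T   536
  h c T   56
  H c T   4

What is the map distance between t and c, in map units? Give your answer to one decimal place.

The two most frequent reciprocal classes, h C T and H c t, are the parental types, so the F1 was h C T / H c t.
The two rarest classes, h C t and H c T, are the double crossovers. Comparing them with the parentals, only the t allele has switched, so t is the middle locus and the order is h – t – c.
Crossovers in the t–c interval produce the single-crossover classes h c T and H C t (56 + 68 = 124) plus the double crossovers (8).
RF(t–c) = (124 + 8) / 1500 = 132/1500 = 0.0880 → 8.8 map units.

8.8 map units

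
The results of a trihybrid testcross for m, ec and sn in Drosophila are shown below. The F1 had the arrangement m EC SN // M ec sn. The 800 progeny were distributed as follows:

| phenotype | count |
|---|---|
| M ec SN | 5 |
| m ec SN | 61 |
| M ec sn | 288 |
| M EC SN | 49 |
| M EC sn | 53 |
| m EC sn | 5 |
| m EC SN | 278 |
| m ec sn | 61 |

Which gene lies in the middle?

The two rarest classes, m EC sn and M ec SN, are the double crossovers. Comparing them with the parentals, only the sn allele has switched, so sn is the middle locus and the order is ec – sn – m.

sn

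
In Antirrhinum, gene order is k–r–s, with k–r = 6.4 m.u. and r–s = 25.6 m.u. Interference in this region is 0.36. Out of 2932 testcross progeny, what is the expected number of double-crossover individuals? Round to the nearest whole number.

Map distances give recombination frequencies of 0.064 and 0.256 for the two intervals.
With interference 0.36 (so coincidence = 0.64), expected double-crossover frequency = 0.064 × 0.256 × 0.64 = 0.01049.
Expected number = 0.01049 × 2932 = 30.74 ≈ 31.

31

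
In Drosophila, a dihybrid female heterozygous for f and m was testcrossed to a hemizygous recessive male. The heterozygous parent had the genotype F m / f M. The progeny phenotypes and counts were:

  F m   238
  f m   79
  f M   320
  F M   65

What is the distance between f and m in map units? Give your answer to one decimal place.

20.5 map units

The recombinant classes are F M and f m: 65 + 79 = 144.
Recombination frequency = 144/702 = 0.2051 ≈ 20.5%, i.e. 20.5 map units.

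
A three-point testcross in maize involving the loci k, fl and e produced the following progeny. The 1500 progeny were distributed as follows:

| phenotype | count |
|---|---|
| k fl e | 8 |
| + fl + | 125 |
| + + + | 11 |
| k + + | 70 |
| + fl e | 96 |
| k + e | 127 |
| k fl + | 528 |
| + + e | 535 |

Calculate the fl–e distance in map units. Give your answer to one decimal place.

12.3 map units

The two most frequent reciprocal classes, + + e and k fl +, are the parental types, so the F1 was + + e / k fl +.
The two rarest classes, + + + and k fl e, are the double crossovers. Comparing them with the parentals, only the e allele has switched, so e is the middle locus and the order is k – e – fl.
Crossovers in the e–fl interval produce the single-crossover classes + fl e and k + + (96 + 70 = 166) plus the double crossovers (19).
RF(e–fl) = (166 + 19) / 1500 = 185/1500 = 0.1233 → 12.3 map units.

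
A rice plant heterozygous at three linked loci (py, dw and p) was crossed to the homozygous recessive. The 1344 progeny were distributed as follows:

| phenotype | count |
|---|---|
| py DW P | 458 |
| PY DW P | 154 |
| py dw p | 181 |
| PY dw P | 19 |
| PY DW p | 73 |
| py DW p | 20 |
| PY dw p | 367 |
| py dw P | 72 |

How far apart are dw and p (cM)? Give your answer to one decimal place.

The two most frequent reciprocal classes, py DW P and PY dw p, are the parental types, so the F1 was py DW P / PY dw p.
The two rarest classes, py DW p and PY dw P, are the double crossovers. Comparing them with the parentals, only the p allele has switched, so p is the middle locus and the order is dw – p – py.
Crossovers in the dw–p interval produce the single-crossover classes py dw P and PY DW p (72 + 73 = 145) plus the double crossovers (39).
RF(dw–p) = (145 + 39) / 1344 = 184/1344 = 0.1369 → 13.7 cM.

13.7 cM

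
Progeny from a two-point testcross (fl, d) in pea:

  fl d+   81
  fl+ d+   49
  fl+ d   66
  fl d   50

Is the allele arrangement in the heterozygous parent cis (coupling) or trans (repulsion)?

The two most frequent classes are fl+ d (66) and fl d+ (81); these are the parental (non-recombinant) types.
So the F1 carried fl+ d on one chromosome and fl d+ on the other — the recessive alleles are on opposite chromosomes (trans / repulsion).

trans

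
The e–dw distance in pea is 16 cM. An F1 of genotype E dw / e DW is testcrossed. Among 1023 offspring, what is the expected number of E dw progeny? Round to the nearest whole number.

A map distance of 16 cM corresponds to a recombination frequency of 0.160.
The F1 is E dw / e DW, so E dw is a parental gamete class with expected frequency (1 − r)/2 = 0.840/2 = 0.4200.
Expected number = 0.4200 × 1023 = 429.66 ≈ 430.

430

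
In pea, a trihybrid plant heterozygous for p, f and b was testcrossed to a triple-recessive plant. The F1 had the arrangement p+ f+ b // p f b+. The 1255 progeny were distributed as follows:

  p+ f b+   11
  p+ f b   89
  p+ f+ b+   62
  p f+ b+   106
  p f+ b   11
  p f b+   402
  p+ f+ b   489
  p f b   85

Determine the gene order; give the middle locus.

The two rarest classes, p f+ b and p+ f b+, are the double crossovers. Comparing them with the parentals, only the p allele has switched, so p is the middle locus and the order is f – p – b.

p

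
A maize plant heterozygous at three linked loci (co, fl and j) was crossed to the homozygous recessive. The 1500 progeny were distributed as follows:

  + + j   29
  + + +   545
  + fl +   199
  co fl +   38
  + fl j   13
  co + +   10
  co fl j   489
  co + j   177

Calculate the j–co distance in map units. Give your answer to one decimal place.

6.0 map units

The two most frequent reciprocal classes, + + + and co fl j, are the parental types, so the F1 was + + + / co fl j.
The two rarest classes, co + + and + fl j, are the double crossovers. Comparing them with the parentals, only the co allele has switched, so co is the middle locus and the order is fl – co – j.
Crossovers in the co–j interval produce the single-crossover classes + + j and co fl + (29 + 38 = 67) plus the double crossovers (23).
RF(co–j) = (67 + 23) / 1500 = 90/1500 = 0.0600 → 6.0 map units.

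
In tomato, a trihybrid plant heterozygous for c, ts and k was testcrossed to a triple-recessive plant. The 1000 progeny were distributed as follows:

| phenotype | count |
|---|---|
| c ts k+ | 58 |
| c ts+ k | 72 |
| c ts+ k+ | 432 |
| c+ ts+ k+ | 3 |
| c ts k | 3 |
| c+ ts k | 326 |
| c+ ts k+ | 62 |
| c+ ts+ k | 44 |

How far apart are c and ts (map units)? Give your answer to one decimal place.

The two most frequent reciprocal classes, c ts+ k+ and c+ ts k, are the parental types, so the F1 was c ts+ k+ / c+ ts k.
The two rarest classes, c+ ts+ k+ and c ts k, are the double crossovers. Comparing them with the parentals, only the c allele has switched, so c is the middle locus and the order is ts – c – k.
Crossovers in the ts–c interval produce the single-crossover classes c ts k+ and c+ ts+ k (58 + 44 = 102) plus the double crossovers (6).
RF(ts–c) = (102 + 6) / 1000 = 108/1000 = 0.1080 → 10.8 map units.

10.8 map units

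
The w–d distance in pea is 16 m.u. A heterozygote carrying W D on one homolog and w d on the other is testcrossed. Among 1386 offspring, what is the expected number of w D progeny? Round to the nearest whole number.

A map distance of 16 m.u. corresponds to a recombination frequency of 0.160.
The F1 is W D / w d, so w D is a recombinant gamete class with expected frequency r/2 = 0.160/2 = 0.0800.
Expected number = 0.0800 × 1386 = 110.88 ≈ 111.

111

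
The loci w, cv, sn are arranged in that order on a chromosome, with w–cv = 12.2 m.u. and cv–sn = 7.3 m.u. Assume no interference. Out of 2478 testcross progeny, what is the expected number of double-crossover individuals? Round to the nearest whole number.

Map distances give recombination frequencies of 0.122 and 0.073 for the two intervals.
With no interference, expected double-crossover frequency = 0.122 × 0.073 = 0.00891.
Expected number = 0.00891 × 2478 = 22.07 ≈ 22.

22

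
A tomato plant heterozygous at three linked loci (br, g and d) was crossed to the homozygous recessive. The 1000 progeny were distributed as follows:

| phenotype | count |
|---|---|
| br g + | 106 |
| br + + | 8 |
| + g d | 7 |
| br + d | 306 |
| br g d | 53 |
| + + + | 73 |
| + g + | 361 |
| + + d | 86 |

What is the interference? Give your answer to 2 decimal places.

The two most frequent reciprocal classes, + g + and br + d, are the parental types, so the F1 was + g + / br + d.
The two rarest classes, + g d and br + +, are the double crossovers. Comparing them with the parentals, only the d allele has switched, so d is the middle locus and the order is br – d – g.
br–d: (192 + 15)/1000 = 0.2070; d–g: (126 + 15)/1000 = 0.1410.
Expected DCO frequency = 0.2070 × 0.1410 ≈ 0.02919; observed = 15/1000 ≈ 0.01500.
Coefficient of coincidence = 0.01500/0.02919 ≈ 0.51; interference = 1 − 0.51 = 0.49.

0.49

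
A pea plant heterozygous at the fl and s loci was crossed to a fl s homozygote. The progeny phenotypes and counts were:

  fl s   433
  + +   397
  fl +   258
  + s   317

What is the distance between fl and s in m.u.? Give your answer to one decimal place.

The two most frequent classes, + + (397) and fl s (433), are the parental types, so the F1 was + + / fl s.
The recombinant classes are + s and fl +: 317 + 258 = 575.
Recombination frequency = 575/1405 = 0.4093 ≈ 40.9%, i.e. 40.9 m.u.

40.9 m.u.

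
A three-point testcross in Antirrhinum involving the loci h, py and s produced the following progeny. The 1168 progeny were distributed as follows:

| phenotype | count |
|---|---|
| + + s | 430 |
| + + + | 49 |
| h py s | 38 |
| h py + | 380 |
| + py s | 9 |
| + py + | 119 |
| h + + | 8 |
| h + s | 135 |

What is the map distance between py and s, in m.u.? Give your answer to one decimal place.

8.9 m.u.

The two most frequent reciprocal classes, h py + and + + s, are the parental types, so the F1 was h py + / + + s.
The two rarest classes, h + + and + py s, are the double crossovers. Comparing them with the parentals, only the py allele has switched, so py is the middle locus and the order is h – py – s.
Crossovers in the py–s interval produce the single-crossover classes h py s and + + + (38 + 49 = 87) plus the double crossovers (17).
RF(py–s) = (87 + 17) / 1168 = 104/1168 = 0.0890 → 8.9 m.u.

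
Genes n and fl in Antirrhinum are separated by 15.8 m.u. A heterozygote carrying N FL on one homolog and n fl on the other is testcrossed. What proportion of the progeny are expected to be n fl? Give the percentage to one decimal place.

A map distance of 15.8 m.u. corresponds to a recombination frequency of 0.158.
The F1 is N FL / n fl, so n fl is a parental gamete class with expected frequency (1 − r)/2 = 0.842/2 = 0.4210.
That is 0.4210 = 42.1% of the progeny.

42.1%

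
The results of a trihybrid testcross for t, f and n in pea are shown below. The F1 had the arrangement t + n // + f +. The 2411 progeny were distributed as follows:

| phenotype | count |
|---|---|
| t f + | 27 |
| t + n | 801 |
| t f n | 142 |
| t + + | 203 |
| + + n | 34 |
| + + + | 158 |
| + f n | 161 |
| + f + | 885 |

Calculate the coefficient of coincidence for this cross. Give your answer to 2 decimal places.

The two rarest classes, + + n and t f +, are the double crossovers. Comparing them with the parentals, only the t allele has switched, so t is the middle locus and the order is f – t – n.
f–t: (300 + 61)/2411 = 0.1497; t–n: (364 + 61)/2411 = 0.1763.
Expected DCO frequency = 0.1497 × 0.1763 ≈ 0.02639; observed = 61/2411 ≈ 0.02530.
Coefficient of coincidence = 0.02530/0.02639 ≈ 0.96.

0.96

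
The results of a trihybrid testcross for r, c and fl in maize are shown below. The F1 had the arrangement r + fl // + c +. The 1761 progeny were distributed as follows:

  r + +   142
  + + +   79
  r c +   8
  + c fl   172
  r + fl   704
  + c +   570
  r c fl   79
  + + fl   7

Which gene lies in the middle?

r

The two rarest classes, + + fl and r c +, are the double crossovers. Comparing them with the parentals, only the r allele has switched, so r is the middle locus and the order is c – r – fl.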